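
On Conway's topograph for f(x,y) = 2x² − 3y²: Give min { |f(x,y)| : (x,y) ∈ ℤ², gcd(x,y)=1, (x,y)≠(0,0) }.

descent: ρ → (-3,0,2)
descent: ρ → (2,4,-1)  [lands on river]
river: ρ → (-1,4,2)
closes: descent 2, river 2
min |a| on river = 1

1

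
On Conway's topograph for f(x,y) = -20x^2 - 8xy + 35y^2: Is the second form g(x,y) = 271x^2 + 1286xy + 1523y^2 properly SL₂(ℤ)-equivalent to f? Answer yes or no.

D₁ = 2864, D₂ = 2864
river cycle of f (length 28): (-20, 32, 23), (23, 14, -29), (-29, 44, 8), (8, 52, -5), (-5, 48, 28), (28, 8, -25), (-25, 42, 11), (11, 46, -17), (-17, 22, 35), (35, 48, -4), … (18 more)
river cycle of g (length 28): (-20, 32, 23), (23, 14, -29), (-29, 44, 8), (8, 52, -5), (-5, 48, 28), (28, 8, -25), (-25, 42, 11), (11, 46, -17), (-17, 22, 35), (35, 48, -4), … (18 more)
cycles coincide ⇒ equivalent

yes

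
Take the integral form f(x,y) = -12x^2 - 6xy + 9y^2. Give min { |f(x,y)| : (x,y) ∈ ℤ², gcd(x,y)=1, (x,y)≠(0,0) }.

descent: ρ → (9,6,-12)  [lands on river]
river: ρ → (-12,18,3)
river: ρ → (3,18,-12)
river: ρ → (-12,6,9)
river: ρ → (9,12,-9)
river: ρ → (-9,6,12)
river: ρ → (12,18,-3)
river: ρ → (-3,18,12)
river: ρ → (12,6,-9)
river: ρ → (-9,12,9)
closes: descent 1, river 10
min |a| on river = 3

3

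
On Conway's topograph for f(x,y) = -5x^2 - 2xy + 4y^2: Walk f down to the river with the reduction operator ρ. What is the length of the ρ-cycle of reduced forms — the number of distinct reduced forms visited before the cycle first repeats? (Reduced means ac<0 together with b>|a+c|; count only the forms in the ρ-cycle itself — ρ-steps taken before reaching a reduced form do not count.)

D = 84, ⌊√D⌋ = 9
descent: ρ → (4,2,-5)  [lands on river]
river: ρ → (-5,8,1)
river: ρ → (1,8,-5)
river: ρ → (-5,2,4)
river: ρ → (4,6,-3)
river: ρ → (-3,6,4)
ρ-cycle length = 6 (tail of 1 descent step not counted)

6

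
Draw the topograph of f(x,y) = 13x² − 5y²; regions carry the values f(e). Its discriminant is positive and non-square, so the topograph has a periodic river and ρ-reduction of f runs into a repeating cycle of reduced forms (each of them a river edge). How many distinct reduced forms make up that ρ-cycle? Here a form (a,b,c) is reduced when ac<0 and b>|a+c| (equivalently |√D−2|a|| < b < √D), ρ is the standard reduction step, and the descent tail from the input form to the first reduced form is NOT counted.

D = 260, ⌊√D⌋ = 16
descent: ρ → (-5,10,8)  [lands on river]
river: ρ → (8,6,-7)
river: ρ → (-7,8,7)
river: ρ → (7,6,-8)
river: ρ → (-8,10,5)
river: ρ → (5,10,-8)
river: ρ → (-8,6,7)
river: ρ → (7,8,-7)
river: ρ → (-7,6,8)
river: ρ → (8,10,-5)
ρ-cycle length = 10 (tail of 1 descent step not counted)

10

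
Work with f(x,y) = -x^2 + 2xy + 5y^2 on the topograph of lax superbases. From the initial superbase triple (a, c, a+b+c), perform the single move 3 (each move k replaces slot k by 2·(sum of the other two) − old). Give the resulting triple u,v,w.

start (-1,5,6) = (f(1,0),f(0,1),f(1,1))
replace slot 3: 2·((-1)+5) − 6 = 2 → (-1,5,2)

-1,5,2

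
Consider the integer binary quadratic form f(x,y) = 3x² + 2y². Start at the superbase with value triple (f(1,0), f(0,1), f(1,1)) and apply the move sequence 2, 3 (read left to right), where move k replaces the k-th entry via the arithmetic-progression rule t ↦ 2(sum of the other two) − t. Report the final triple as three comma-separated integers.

start (3,2,5) = (f(1,0),f(0,1),f(1,1))
replace slot 2: 2·(3+5) − 2 = 14 → (3,14,5)
replace slot 3: 2·(3+14) − 5 = 29 → (3,14,29)

3,14,29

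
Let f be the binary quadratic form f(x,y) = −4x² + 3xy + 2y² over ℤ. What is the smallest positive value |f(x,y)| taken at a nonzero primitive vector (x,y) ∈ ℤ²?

river: ρ → (2,5,-2)
river: ρ → (-2,3,4)
river: ρ → (4,5,-1)
river: ρ → (-1,5,4)
river: ρ → (4,3,-2)
river: ρ → (-2,5,2)
river: ρ → (2,3,-4)
river: ρ → (-4,5,1)
river: ρ → (1,5,-4)
river: ρ → (-4,3,2)
closes: descent 0, river 10
min |a| on river = 1

1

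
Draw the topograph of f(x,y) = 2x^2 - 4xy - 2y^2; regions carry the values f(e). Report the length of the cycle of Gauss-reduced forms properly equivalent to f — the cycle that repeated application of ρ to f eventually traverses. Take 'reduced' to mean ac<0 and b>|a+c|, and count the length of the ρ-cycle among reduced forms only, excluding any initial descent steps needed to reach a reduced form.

D = 32, ⌊√D⌋ = 5
descent: ρ → (-2,4,2)  [lands on river]
river: ρ → (2,4,-2)
ρ-cycle length = 2 (tail of 1 descent step not counted)

2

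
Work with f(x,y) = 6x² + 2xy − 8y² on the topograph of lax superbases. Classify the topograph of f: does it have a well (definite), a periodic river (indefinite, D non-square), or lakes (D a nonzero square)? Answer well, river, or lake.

D = b²−4ac = 2² − 4·6·(-8) = 196
D = 14² is a perfect square ⇒ form factors over ℤ ⇒ lakes

lake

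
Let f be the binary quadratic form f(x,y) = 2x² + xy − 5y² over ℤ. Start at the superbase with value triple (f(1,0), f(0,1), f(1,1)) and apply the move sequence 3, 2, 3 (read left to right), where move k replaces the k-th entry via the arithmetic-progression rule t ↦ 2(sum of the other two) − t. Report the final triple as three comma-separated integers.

start (2,-5,-2) = (f(1,0),f(0,1),f(1,1))
replace slot 3: 2·(2+(-5)) − (-2) = -4 → (2,-5,-4)
replace slot 2: 2·(2+(-4)) − (-5) = 1 → (2,1,-4)
replace slot 3: 2·(2+1) − (-4) = 10 → (2,1,10)

2,1,10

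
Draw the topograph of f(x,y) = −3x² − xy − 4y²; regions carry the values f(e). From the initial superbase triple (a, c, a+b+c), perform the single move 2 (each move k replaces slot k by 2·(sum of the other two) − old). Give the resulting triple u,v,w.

start (-3,-4,-8) = (f(1,0),f(0,1),f(1,1))
replace slot 2: 2·((-3)+(-8)) − (-4) = -18 → (-3,-18,-8)

-3,-18,-8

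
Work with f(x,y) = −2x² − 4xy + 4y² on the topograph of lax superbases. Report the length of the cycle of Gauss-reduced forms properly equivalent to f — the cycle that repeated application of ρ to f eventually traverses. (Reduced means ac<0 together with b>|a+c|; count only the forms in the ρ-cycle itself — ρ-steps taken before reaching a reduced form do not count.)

D = 48, ⌊√D⌋ = 6
descent: ρ → (4,4,-2)  [lands on river]
river: ρ → (-2,4,4)
ρ-cycle length = 2 (tail of 1 descent step not counted)

2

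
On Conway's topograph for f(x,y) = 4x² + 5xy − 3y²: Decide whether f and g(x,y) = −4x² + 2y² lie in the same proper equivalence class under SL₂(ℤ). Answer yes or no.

D₁ = 73, D₂ = 32
discriminants differ ⇒ not SL₂(ℤ)-equivalent

no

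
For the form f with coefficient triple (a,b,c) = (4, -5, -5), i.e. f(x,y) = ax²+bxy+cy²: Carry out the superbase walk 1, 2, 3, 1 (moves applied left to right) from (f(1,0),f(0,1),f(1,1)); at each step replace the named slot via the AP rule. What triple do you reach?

start (4,-5,-6) = (f(1,0),f(0,1),f(1,1))
replace slot 1: 2·((-5)+(-6)) − 4 = -26 → (-26,-5,-6)
replace slot 2: 2·((-26)+(-6)) − (-5) = -59 → (-26,-59,-6)
replace slot 3: 2·((-26)+(-59)) − (-6) = -164 → (-26,-59,-164)
replace slot 1: 2·((-59)+(-164)) − (-26) = -420 → (-420,-59,-164)

-420,-59,-164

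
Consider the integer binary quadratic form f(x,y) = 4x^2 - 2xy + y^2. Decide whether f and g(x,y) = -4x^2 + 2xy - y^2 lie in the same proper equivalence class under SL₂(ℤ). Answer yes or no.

D₁ = -12, D₂ = -12
f: flip: (4,-2,1)→(1,2,4)
f: translate: b→0 (≡2 mod 2), so (1,2,4)→(1,0,3)
f: reduced (well bottom): (1,0,3) with a≤c, −a<b≤a
g is negative-definite; reduce −g:
−g: flip: (4,-2,1)→(1,2,4)
−g: translate: b→0 (≡2 mod 2), so (1,2,4)→(1,0,3)
−g: reduced (well bottom): (1,0,3) with a≤c, −a<b≤a
flip sign back: reduced form of g is (-1,0,-3)
reduced forms (1, 0, 3) vs (-1, 0, -3) ⇒ inequivalent

no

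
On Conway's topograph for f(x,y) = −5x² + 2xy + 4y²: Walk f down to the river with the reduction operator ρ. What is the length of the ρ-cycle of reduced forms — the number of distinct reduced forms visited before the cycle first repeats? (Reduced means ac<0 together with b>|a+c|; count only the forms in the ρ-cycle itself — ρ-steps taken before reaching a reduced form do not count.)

D = 84, ⌊√D⌋ = 9
river: ρ → (4,6,-3)
river: ρ → (-3,6,4)
river: ρ → (4,2,-5)
river: ρ → (-5,8,1)
river: ρ → (1,8,-5)
river: ρ → (-5,2,4)
ρ-cycle length = 6 (tail of 0 descent steps not counted)

6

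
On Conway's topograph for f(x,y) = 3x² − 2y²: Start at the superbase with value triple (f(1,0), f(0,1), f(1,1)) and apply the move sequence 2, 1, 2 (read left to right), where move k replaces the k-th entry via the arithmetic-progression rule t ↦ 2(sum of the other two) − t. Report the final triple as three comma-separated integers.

start (3,-2,1) = (f(1,0),f(0,1),f(1,1))
replace slot 2: 2·(3+1) − (-2) = 10 → (3,10,1)
replace slot 1: 2·(10+1) − 3 = 19 → (19,10,1)
replace slot 2: 2·(19+1) − 10 = 30 → (19,30,1)

19,30,1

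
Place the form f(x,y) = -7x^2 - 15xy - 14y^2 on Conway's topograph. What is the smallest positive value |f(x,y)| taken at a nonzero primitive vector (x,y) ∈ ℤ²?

translate: b→1 (≡15 mod 14), so (7,15,14)→(7,1,6)
flip: (7,1,6)→(6,-1,7)
reduced (well bottom): (6,-1,7) with a≤c, −a<b≤a
well minimum |f| = |-6| = 6 (negative-definite)

6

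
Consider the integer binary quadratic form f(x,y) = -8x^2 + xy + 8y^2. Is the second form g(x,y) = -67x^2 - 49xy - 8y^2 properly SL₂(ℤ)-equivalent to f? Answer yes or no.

D₁ = 257, D₂ = 257
river cycle of f (length 6): (8, 15, -1), (-1, 15, 8), (8, 1, -8), (-8, 15, 1), (1, 15, -8), (-8, 1, 8)
river cycle of g (length 6): (-8, 1, 8), (8, 15, -1), (-1, 15, 8), (8, 1, -8), (-8, 15, 1), (1, 15, -8)
cycles coincide ⇒ equivalent

yes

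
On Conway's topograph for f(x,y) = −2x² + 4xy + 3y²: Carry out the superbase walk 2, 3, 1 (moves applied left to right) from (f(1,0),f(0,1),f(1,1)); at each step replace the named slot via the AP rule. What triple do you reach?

start (-2,3,5) = (f(1,0),f(0,1),f(1,1))
replace slot 2: 2·((-2)+5) − 3 = 3 → (-2,3,5)
replace slot 3: 2·((-2)+3) − 5 = -3 → (-2,3,-3)
replace slot 1: 2·(3+(-3)) − (-2) = 2 → (2,3,-3)

2,3,-3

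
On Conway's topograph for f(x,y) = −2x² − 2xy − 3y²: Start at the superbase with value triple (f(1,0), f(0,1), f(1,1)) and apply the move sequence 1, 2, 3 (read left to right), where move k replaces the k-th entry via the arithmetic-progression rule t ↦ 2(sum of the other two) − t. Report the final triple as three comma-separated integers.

start (-2,-3,-7) = (f(1,0),f(0,1),f(1,1))
replace slot 1: 2·((-3)+(-7)) − (-2) = -18 → (-18,-3,-7)
replace slot 2: 2·((-18)+(-7)) − (-3) = -47 → (-18,-47,-7)
replace slot 3: 2·((-18)+(-47)) − (-7) = -123 → (-18,-47,-123)

-18,-47,-123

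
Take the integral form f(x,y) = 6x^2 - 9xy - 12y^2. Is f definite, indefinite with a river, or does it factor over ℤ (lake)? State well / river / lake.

D = b²−4ac = (-9)² − 4·6·(-12) = 369
D > 0 non-square ⇒ indefinite ⇒ periodic river

river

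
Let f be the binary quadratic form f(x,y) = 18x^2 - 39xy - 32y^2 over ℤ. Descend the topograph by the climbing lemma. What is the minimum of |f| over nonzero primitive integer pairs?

descent: ρ → (-32,39,18)  [lands on river]
river: ρ → (18,33,-38)
river: ρ → (-38,43,13)
river: ρ → (13,61,-2)
river: ρ → (-2,59,43)
river: ρ → (43,27,-18)
river: ρ → (-18,45,25)
river: ρ → (25,55,-8)
river: ρ → (-8,57,18)
river: ρ → (18,51,-17)
river: ρ → (-17,51,18)
river: ρ → (18,57,-8)
river: ρ → (-8,55,25)
river: ρ → (25,45,-18)
river: ρ → (-18,27,43)
river: ρ → (43,59,-2)
river: ρ → (-2,61,13)
river: ρ → (13,43,-38)
river: ρ → (-38,33,18)
river: ρ → (18,39,-32)
river: ρ → (-32,25,25)
river: ρ → (25,25,-32)
closes: descent 1, river 22
min |a| on river = 2

2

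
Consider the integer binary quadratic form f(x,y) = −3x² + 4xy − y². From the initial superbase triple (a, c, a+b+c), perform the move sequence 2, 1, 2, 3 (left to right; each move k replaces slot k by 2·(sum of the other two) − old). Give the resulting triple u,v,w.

start (-3,-1,0) = (f(1,0),f(0,1),f(1,1))
replace slot 2: 2·((-3)+0) − (-1) = -5 → (-3,-5,0)
replace slot 1: 2·((-5)+0) − (-3) = -7 → (-7,-5,0)
replace slot 2: 2·((-7)+0) − (-5) = -9 → (-7,-9,0)
replace slot 3: 2·((-7)+(-9)) − 0 = -32 → (-7,-9,-32)

-7,-9,-32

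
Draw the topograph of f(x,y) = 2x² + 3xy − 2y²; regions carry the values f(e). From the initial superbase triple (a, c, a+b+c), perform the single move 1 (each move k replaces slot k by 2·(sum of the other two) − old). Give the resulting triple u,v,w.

start (2,-2,3) = (f(1,0),f(0,1),f(1,1))
replace slot 1: 2·((-2)+3) − 2 = 0 → (0,-2,3)

0,-2,3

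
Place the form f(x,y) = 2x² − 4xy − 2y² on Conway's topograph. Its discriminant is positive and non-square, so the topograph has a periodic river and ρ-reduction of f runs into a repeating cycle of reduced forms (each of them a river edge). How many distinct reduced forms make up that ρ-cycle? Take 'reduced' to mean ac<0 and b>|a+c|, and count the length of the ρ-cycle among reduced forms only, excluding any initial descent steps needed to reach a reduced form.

D = 32, ⌊√D⌋ = 5
descent: ρ → (-2,4,2)  [lands on river]
river: ρ → (2,4,-2)
ρ-cycle length = 2 (tail of 1 descent step not counted)

2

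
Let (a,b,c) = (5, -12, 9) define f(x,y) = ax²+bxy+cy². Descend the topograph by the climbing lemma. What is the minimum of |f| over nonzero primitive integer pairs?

translate: b→-2 (≡-12 mod 10), so (5,-12,9)→(5,-2,2)
flip: (5,-2,2)→(2,2,5)
reduced (well bottom): (2,2,5) with a≤c, −a<b≤a
well minimum = a = 2

2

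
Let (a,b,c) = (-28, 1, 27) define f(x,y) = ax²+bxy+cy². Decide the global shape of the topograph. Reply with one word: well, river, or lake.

D = b²−4ac = 1² − 4·(-28)·27 = 3025
D = 55² is a perfect square ⇒ form factors over ℤ ⇒ lakes

lake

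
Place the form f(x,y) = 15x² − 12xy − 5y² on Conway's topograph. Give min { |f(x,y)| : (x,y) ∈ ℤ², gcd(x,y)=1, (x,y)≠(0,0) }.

descent: ρ → (-5,12,15)  [lands on river]
river: ρ → (15,18,-2)
river: ρ → (-2,18,15)
river: ρ → (15,12,-5)
river: ρ → (-5,18,6)
river: ρ → (6,18,-5)
closes: descent 1, river 6
min |a| on river = 2

2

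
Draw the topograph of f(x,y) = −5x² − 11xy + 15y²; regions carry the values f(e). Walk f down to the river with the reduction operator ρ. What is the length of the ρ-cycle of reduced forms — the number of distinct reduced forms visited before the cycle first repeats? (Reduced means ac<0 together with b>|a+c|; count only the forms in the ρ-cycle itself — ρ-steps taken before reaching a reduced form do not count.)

D = 421, ⌊√D⌋ = 20
descent: ρ → (15,11,-5)  [lands on river]
river: ρ → (-5,19,3)
river: ρ → (3,17,-11)
river: ρ → (-11,5,9)
river: ρ → (9,13,-7)
river: ρ → (-7,15,7)
river: ρ → (7,13,-9)
river: ρ → (-9,5,11)
river: ρ → (11,17,-3)
river: ρ → (-3,19,5)
river: ρ → (5,11,-15)
river: ρ → (-15,19,1)
river: ρ → (1,19,-15)
river: ρ → (-15,11,5)
river: ρ → (5,19,-3)
river: ρ → (-3,17,11)
river: ρ → (11,5,-9)
river: ρ → (-9,13,7)
river: ρ → (7,15,-7)
river: ρ → (-7,13,9)
river: ρ → (9,5,-11)
river: ρ → (-11,17,3)
river: ρ → (3,19,-5)
river: ρ → (-5,11,15)
river: ρ → (15,19,-1)
river: ρ → (-1,19,15)
ρ-cycle length = 26 (tail of 1 descent step not counted)

26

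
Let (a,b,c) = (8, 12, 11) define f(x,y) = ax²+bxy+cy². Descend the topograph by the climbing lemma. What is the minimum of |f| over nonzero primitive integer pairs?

translate: b→-4 (≡12 mod 16), so (8,12,11)→(8,-4,7)
flip: (8,-4,7)→(7,4,8)
reduced (well bottom): (7,4,8) with a≤c, −a<b≤a
well minimum = a = 7

7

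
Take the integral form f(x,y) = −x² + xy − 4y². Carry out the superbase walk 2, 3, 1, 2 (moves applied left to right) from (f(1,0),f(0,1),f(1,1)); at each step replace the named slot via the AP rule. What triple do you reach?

start (-1,-4,-4) = (f(1,0),f(0,1),f(1,1))
replace slot 2: 2·((-1)+(-4)) − (-4) = -6 → (-1,-6,-4)
replace slot 3: 2·((-1)+(-6)) − (-4) = -10 → (-1,-6,-10)
replace slot 1: 2·((-6)+(-10)) − (-1) = -31 → (-31,-6,-10)
replace slot 2: 2·((-31)+(-10)) − (-6) = -76 → (-31,-76,-10)

-31,-76,-10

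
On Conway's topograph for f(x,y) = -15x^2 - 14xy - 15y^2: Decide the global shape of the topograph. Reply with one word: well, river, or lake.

D = b²−4ac = (-14)² − 4·(-15)·(-15) = -704
D < 0 ⇒ definite ⇒ every region one sign ⇒ single well

well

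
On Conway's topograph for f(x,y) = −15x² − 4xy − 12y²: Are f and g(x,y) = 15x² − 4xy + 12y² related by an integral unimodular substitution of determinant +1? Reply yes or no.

D₁ = -704, D₂ = -704
f is negative-definite; reduce −f:
−f: flip: (15,4,12)→(12,-4,15)
−f: reduced (well bottom): (12,-4,15) with a≤c, −a<b≤a
flip sign back: reduced form of f is (-12,4,-15)
g: flip: (15,-4,12)→(12,4,15)
g: reduced (well bottom): (12,4,15) with a≤c, −a<b≤a
reduced forms (-12, 4, -15) vs (12, 4, 15) ⇒ inequivalent

no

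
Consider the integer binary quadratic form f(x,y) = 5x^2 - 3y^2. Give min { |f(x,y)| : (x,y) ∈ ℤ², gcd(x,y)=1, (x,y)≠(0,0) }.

descent: ρ → (-3,6,2)  [lands on river]
river: ρ → (2,6,-3)
closes: descent 1, river 2
min |a| on river = 2

2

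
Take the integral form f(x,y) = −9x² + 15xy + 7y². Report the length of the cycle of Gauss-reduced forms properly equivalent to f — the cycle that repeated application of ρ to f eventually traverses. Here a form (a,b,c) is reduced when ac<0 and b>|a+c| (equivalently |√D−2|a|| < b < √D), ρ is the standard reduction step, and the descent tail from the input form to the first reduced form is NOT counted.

D = 477, ⌊√D⌋ = 21
river: ρ → (7,13,-11)
river: ρ → (-11,9,9)
river: ρ → (9,9,-11)
river: ρ → (-11,13,7)
river: ρ → (7,15,-9)
river: ρ → (-9,21,1)
river: ρ → (1,21,-9)
river: ρ → (-9,15,7)
ρ-cycle length = 8 (tail of 0 descent steps not counted)

8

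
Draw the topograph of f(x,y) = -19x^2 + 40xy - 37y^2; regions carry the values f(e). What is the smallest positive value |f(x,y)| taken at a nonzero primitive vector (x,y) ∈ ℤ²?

translate: b→-2 (≡-40 mod 38), so (19,-40,37)→(19,-2,16)
flip: (19,-2,16)→(16,2,19)
reduced (well bottom): (16,2,19) with a≤c, −a<b≤a
well minimum |f| = |-16| = 16 (negative-definite)

16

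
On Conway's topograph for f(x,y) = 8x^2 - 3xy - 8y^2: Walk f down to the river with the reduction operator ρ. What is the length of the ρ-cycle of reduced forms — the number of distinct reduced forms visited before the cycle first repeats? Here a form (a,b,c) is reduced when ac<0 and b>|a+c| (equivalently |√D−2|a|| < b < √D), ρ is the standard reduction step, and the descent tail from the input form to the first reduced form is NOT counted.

D = 265, ⌊√D⌋ = 16
descent: ρ → (-8,3,8)  [lands on river]
river: ρ → (8,13,-3)
river: ρ → (-3,11,12)
river: ρ → (12,13,-2)
river: ρ → (-2,15,5)
river: ρ → (5,15,-2)
river: ρ → (-2,13,12)
river: ρ → (12,11,-3)
river: ρ → (-3,13,8)
river: ρ → (8,3,-8)
river: ρ → (-8,13,3)
river: ρ → (3,11,-12)
river: ρ → (-12,13,2)
river: ρ → (2,15,-5)
river: ρ → (-5,15,2)
river: ρ → (2,13,-12)
river: ρ → (-12,11,3)
river: ρ → (3,13,-8)
ρ-cycle length = 18 (tail of 1 descent step not counted)

18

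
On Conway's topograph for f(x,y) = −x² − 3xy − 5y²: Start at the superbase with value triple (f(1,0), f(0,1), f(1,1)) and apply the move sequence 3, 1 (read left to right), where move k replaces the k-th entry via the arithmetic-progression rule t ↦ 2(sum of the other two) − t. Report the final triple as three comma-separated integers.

start (-1,-5,-9) = (f(1,0),f(0,1),f(1,1))
replace slot 3: 2·((-1)+(-5)) − (-9) = -3 → (-1,-5,-3)
replace slot 1: 2·((-5)+(-3)) − (-1) = -15 → (-15,-5,-3)

-15,-5,-3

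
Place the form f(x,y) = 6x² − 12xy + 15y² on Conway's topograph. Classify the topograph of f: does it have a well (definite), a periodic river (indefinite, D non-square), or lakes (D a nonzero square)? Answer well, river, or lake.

D = b²−4ac = (-12)² − 4·6·15 = -216
D < 0 ⇒ definite ⇒ every region one sign ⇒ single well

well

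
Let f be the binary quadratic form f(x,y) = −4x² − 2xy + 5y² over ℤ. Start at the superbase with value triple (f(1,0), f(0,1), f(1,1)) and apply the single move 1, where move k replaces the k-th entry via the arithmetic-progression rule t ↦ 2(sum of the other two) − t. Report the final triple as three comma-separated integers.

start (-4,5,-1) = (f(1,0),f(0,1),f(1,1))
replace slot 1: 2·(5+(-1)) − (-4) = 12 → (12,5,-1)

12,5,-1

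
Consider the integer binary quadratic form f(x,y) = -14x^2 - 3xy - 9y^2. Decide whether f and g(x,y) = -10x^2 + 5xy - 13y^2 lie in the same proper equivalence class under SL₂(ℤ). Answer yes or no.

D₁ = -495, D₂ = -495
f is negative-definite; reduce −f:
−f: flip: (14,3,9)→(9,-3,14)
−f: reduced (well bottom): (9,-3,14) with a≤c, −a<b≤a
flip sign back: reduced form of f is (-9,3,-14)
g is negative-definite; reduce −g:
−g: reduced (well bottom): (10,-5,13) with a≤c, −a<b≤a
flip sign back: reduced form of g is (-10,5,-13)
reduced forms (-9, 3, -14) vs (-10, 5, -13) ⇒ inequivalent

no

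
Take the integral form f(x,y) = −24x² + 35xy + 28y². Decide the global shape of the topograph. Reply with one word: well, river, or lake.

D = b²−4ac = 35² − 4·(-24)·28 = 3913
D > 0 non-square ⇒ indefinite ⇒ periodic river

river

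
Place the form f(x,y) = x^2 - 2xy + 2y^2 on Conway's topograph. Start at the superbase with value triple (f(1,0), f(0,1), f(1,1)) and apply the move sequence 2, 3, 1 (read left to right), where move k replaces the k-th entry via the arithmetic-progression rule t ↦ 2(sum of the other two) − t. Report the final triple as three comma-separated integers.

start (1,2,1) = (f(1,0),f(0,1),f(1,1))
replace slot 2: 2·(1+1) − 2 = 2 → (1,2,1)
replace slot 3: 2·(1+2) − 1 = 5 → (1,2,5)
replace slot 1: 2·(2+5) − 1 = 13 → (13,2,5)

13,2,5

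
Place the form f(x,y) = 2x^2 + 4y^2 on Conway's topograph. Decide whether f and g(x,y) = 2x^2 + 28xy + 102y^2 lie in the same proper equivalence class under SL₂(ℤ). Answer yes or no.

D₁ = -32, D₂ = -32
f: reduced (well bottom): (2,0,4) with a≤c, −a<b≤a
g: translate: b→0 (≡28 mod 4), so (2,28,102)→(2,0,4)
g: reduced (well bottom): (2,0,4) with a≤c, −a<b≤a
reduced forms (2, 0, 4) vs (2, 0, 4) ⇒ equivalent

yes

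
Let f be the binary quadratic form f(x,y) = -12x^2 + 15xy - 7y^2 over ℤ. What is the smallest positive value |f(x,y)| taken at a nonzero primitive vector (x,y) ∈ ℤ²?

translate: b→9 (≡-15 mod 24), so (12,-15,7)→(12,9,4)
flip: (12,9,4)→(4,-9,12)
translate: b→-1 (≡-9 mod 8), so (4,-9,12)→(4,-1,7)
reduced (well bottom): (4,-1,7) with a≤c, −a<b≤a
well minimum |f| = |-4| = 4 (negative-definite)

4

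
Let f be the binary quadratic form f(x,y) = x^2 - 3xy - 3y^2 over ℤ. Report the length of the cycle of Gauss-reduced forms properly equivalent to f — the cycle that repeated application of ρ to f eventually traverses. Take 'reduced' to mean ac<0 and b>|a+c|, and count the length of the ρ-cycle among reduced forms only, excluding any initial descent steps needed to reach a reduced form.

D = 21, ⌊√D⌋ = 4
descent: ρ → (-3,3,1)  [lands on river]
river: ρ → (1,3,-3)
ρ-cycle length = 2 (tail of 1 descent step not counted)

2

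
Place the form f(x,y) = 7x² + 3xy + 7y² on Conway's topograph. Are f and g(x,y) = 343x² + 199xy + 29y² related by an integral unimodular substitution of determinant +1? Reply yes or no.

D₁ = -187, D₂ = -187
f: reduced (well bottom): (7,3,7) with a≤c, −a<b≤a
g: flip: (343,199,29)→(29,-199,343)
g: translate: b→-25 (≡-199 mod 58), so (29,-199,343)→(29,-25,7)
g: flip: (29,-25,7)→(7,25,29)
g: translate: b→-3 (≡25 mod 14), so (7,25,29)→(7,-3,7)
g: flip: (7,-3,7)→(7,3,7)
g: reduced (well bottom): (7,3,7) with a≤c, −a<b≤a
reduced forms (7, 3, 7) vs (7, 3, 7) ⇒ equivalent

yes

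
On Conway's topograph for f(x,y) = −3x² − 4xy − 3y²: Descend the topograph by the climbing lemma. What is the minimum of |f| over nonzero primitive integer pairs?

translate: b→-2 (≡4 mod 6), so (3,4,3)→(3,-2,2)
flip: (3,-2,2)→(2,2,3)
reduced (well bottom): (2,2,3) with a≤c, −a<b≤a
well minimum |f| = |-2| = 2 (negative-definite)

2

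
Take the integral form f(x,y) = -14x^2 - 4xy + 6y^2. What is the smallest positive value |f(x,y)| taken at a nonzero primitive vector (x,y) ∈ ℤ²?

descent: ρ → (6,16,-4)  [lands on river]
river: ρ → (-4,16,6)
river: ρ → (6,8,-12)
river: ρ → (-12,16,2)
river: ρ → (2,16,-12)
river: ρ → (-12,8,6)
closes: descent 1, river 6
min |a| on river = 2

2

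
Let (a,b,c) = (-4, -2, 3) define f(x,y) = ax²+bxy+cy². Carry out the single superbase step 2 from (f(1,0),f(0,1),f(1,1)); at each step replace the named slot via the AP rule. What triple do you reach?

start (-4,3,-3) = (f(1,0),f(0,1),f(1,1))
replace slot 2: 2·((-4)+(-3)) − 3 = -17 → (-4,-17,-3)

-4,-17,-3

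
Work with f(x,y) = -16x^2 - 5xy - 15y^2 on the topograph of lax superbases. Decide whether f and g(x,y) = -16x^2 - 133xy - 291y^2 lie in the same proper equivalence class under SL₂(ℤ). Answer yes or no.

D₁ = -935, D₂ = -935
f is negative-definite; reduce −f:
−f: flip: (16,5,15)→(15,-5,16)
−f: reduced (well bottom): (15,-5,16) with a≤c, −a<b≤a
flip sign back: reduced form of f is (-15,5,-16)
g is negative-definite; reduce −g:
−g: translate: b→5 (≡133 mod 32), so (16,133,291)→(16,5,15)
−g: flip: (16,5,15)→(15,-5,16)
−g: reduced (well bottom): (15,-5,16) with a≤c, −a<b≤a
flip sign back: reduced form of g is (-15,5,-16)
reduced forms (-15, 5, -16) vs (-15, 5, -16) ⇒ equivalent

yes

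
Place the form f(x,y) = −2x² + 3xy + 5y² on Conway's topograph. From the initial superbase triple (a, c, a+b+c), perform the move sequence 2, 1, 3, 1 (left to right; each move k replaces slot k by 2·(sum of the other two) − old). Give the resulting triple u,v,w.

start (-2,5,6) = (f(1,0),f(0,1),f(1,1))
replace slot 2: 2·((-2)+6) − 5 = 3 → (-2,3,6)
replace slot 1: 2·(3+6) − (-2) = 20 → (20,3,6)
replace slot 3: 2·(20+3) − 6 = 40 → (20,3,40)
replace slot 1: 2·(3+40) − 20 = 66 → (66,3,40)

66,3,40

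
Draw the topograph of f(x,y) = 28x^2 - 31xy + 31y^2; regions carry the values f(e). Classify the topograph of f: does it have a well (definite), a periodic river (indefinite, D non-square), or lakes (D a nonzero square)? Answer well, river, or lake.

D = b²−4ac = (-31)² − 4·28·31 = -2511
D < 0 ⇒ definite ⇒ every region one sign ⇒ single well

well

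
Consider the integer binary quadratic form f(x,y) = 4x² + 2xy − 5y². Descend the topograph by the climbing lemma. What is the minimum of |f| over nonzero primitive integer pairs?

river: ρ → (-5,8,1)
river: ρ → (1,8,-5)
river: ρ → (-5,2,4)
river: ρ → (4,6,-3)
river: ρ → (-3,6,4)
river: ρ → (4,2,-5)
closes: descent 0, river 6
min |a| on river = 1

1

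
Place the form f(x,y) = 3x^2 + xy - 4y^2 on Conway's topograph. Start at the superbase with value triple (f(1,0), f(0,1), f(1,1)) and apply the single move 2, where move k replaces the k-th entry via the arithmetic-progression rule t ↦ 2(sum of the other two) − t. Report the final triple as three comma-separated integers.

start (3,-4,0) = (f(1,0),f(0,1),f(1,1))
replace slot 2: 2·(3+0) − (-4) = 10 → (3,10,0)

3,10,0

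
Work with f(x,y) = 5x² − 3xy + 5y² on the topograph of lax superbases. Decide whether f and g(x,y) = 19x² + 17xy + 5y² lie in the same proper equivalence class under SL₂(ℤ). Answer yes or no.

D₁ = -91, D₂ = -91
f: flip: (5,-3,5)→(5,3,5)
f: reduced (well bottom): (5,3,5) with a≤c, −a<b≤a
g: flip: (19,17,5)→(5,-17,19)
g: translate: b→3 (≡-17 mod 10), so (5,-17,19)→(5,3,5)
g: reduced (well bottom): (5,3,5) with a≤c, −a<b≤a
reduced forms (5, 3, 5) vs (5, 3, 5) ⇒ equivalent

yes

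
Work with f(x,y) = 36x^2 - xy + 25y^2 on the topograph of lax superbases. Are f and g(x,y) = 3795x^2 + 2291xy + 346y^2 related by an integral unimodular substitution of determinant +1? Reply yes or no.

D₁ = -3599, D₂ = -3599
f: flip: (36,-1,25)→(25,1,36)
f: reduced (well bottom): (25,1,36) with a≤c, −a<b≤a
g: flip: (3795,2291,346)→(346,-2291,3795)
g: translate: b→-215 (≡-2291 mod 692), so (346,-2291,3795)→(346,-215,36)
g: flip: (346,-215,36)→(36,215,346)
g: translate: b→-1 (≡215 mod 72), so (36,215,346)→(36,-1,25)
g: flip: (36,-1,25)→(25,1,36)
g: reduced (well bottom): (25,1,36) with a≤c, −a<b≤a
reduced forms (25, 1, 36) vs (25, 1, 36) ⇒ equivalent

yes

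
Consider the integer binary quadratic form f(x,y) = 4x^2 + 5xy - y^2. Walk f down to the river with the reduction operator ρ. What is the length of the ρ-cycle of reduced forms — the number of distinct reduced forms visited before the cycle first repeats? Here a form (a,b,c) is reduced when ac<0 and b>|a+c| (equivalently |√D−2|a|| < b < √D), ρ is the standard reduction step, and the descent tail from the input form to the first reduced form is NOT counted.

D = 41, ⌊√D⌋ = 6
river: ρ → (-1,5,4)
river: ρ → (4,3,-2)
river: ρ → (-2,5,2)
river: ρ → (2,3,-4)
river: ρ → (-4,5,1)
river: ρ → (1,5,-4)
river: ρ → (-4,3,2)
river: ρ → (2,5,-2)
river: ρ → (-2,3,4)
river: ρ → (4,5,-1)
ρ-cycle length = 10 (tail of 0 descent steps not counted)

10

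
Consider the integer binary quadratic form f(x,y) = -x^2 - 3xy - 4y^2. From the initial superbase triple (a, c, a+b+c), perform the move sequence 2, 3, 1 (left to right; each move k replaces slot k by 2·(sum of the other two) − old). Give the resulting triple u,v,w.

start (-1,-4,-8) = (f(1,0),f(0,1),f(1,1))
replace slot 2: 2·((-1)+(-8)) − (-4) = -14 → (-1,-14,-8)
replace slot 3: 2·((-1)+(-14)) − (-8) = -22 → (-1,-14,-22)
replace slot 1: 2·((-14)+(-22)) − (-1) = -71 → (-71,-14,-22)

-71,-14,-22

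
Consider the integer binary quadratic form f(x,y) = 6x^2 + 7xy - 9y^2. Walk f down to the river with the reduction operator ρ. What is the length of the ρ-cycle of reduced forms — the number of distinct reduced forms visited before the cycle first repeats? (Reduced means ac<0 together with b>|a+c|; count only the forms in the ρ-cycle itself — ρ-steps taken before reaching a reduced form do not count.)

D = 265, ⌊√D⌋ = 16
river: ρ → (-9,11,4)
river: ρ → (4,13,-6)
river: ρ → (-6,11,6)
river: ρ → (6,13,-4)
river: ρ → (-4,11,9)
river: ρ → (9,7,-6)
river: ρ → (-6,5,10)
river: ρ → (10,15,-1)
river: ρ → (-1,15,10)
river: ρ → (10,5,-6)
river: ρ → (-6,7,9)
river: ρ → (9,11,-4)
river: ρ → (-4,13,6)
river: ρ → (6,11,-6)
river: ρ → (-6,13,4)
river: ρ → (4,11,-9)
river: ρ → (-9,7,6)
river: ρ → (6,5,-10)
river: ρ → (-10,15,1)
river: ρ → (1,15,-10)
river: ρ → (-10,5,6)
river: ρ → (6,7,-9)
ρ-cycle length = 22 (tail of 0 descent steps not counted)

22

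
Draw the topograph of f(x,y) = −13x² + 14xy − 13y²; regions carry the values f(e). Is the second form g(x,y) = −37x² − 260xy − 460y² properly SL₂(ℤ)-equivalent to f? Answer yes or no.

D₁ = -480, D₂ = -480
f is negative-definite; reduce −f:
−f: translate: b→12 (≡-14 mod 26), so (13,-14,13)→(13,12,12)
−f: flip: (13,12,12)→(12,-12,13)
−f: translate: b→12 (≡-12 mod 24), so (12,-12,13)→(12,12,13)
−f: reduced (well bottom): (12,12,13) with a≤c, −a<b≤a
flip sign back: reduced form of f is (-12,-12,-13)
g is negative-definite; reduce −g:
−g: translate: b→-36 (≡260 mod 74), so (37,260,460)→(37,-36,12)
−g: flip: (37,-36,12)→(12,36,37)
−g: translate: b→12 (≡36 mod 24), so (12,36,37)→(12,12,13)
−g: reduced (well bottom): (12,12,13) with a≤c, −a<b≤a
flip sign back: reduced form of g is (-12,-12,-13)
reduced forms (-12, -12, -13) vs (-12, -12, -13) ⇒ equivalent

yes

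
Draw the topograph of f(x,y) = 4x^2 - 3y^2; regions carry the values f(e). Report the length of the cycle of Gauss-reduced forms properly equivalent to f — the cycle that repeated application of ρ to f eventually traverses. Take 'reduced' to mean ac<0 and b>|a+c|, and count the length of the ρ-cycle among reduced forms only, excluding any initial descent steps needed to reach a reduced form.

D = 48, ⌊√D⌋ = 6
descent: ρ → (-3,6,1)  [lands on river]
river: ρ → (1,6,-3)
ρ-cycle length = 2 (tail of 1 descent step not counted)

2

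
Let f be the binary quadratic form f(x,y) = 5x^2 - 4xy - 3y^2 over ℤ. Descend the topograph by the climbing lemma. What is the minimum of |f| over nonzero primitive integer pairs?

descent: ρ → (-3,4,5)  [lands on river]
river: ρ → (5,6,-2)
river: ρ → (-2,6,5)
river: ρ → (5,4,-3)
river: ρ → (-3,8,1)
river: ρ → (1,8,-3)
closes: descent 1, river 6
min |a| on river = 1

1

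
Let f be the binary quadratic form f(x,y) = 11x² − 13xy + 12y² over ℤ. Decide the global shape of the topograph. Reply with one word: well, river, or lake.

D = b²−4ac = (-13)² − 4·11·12 = -359
D < 0 ⇒ definite ⇒ every region one sign ⇒ single well

well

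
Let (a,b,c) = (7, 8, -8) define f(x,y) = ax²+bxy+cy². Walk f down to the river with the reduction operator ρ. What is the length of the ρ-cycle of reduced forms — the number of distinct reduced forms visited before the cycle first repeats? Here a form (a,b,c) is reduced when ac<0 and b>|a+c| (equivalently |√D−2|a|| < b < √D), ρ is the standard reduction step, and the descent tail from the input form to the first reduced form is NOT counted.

D = 288, ⌊√D⌋ = 16
river: ρ → (-8,8,7)
river: ρ → (7,6,-9)
river: ρ → (-9,12,4)
river: ρ → (4,12,-9)
river: ρ → (-9,6,7)
river: ρ → (7,8,-8)
ρ-cycle length = 6 (tail of 0 descent steps not counted)

6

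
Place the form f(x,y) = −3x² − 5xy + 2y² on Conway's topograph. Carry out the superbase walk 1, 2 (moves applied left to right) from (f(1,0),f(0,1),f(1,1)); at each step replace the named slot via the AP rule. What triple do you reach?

start (-3,2,-6) = (f(1,0),f(0,1),f(1,1))
replace slot 1: 2·(2+(-6)) − (-3) = -5 → (-5,2,-6)
replace slot 2: 2·((-5)+(-6)) − 2 = -24 → (-5,-24,-6)

-5,-24,-6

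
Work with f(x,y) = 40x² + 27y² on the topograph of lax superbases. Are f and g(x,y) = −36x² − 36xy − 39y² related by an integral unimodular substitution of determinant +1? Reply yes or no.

D₁ = -4320, D₂ = -4320
f: flip: (40,0,27)→(27,0,40)
f: reduced (well bottom): (27,0,40) with a≤c, −a<b≤a
g is negative-definite; reduce −g:
−g: reduced (well bottom): (36,36,39) with a≤c, −a<b≤a
flip sign back: reduced form of g is (-36,-36,-39)
reduced forms (27, 0, 40) vs (-36, -36, -39) ⇒ inequivalent

no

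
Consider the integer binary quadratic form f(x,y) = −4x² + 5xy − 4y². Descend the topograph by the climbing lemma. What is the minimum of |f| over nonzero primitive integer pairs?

translate: b→3 (≡-5 mod 8), so (4,-5,4)→(4,3,3)
flip: (4,3,3)→(3,-3,4)
translate: b→3 (≡-3 mod 6), so (3,-3,4)→(3,3,4)
reduced (well bottom): (3,3,4) with a≤c, −a<b≤a
well minimum |f| = |-3| = 3 (negative-definite)

3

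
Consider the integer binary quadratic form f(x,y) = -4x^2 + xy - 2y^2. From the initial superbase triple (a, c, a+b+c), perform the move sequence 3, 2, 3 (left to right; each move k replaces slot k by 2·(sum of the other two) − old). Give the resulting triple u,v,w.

start (-4,-2,-5) = (f(1,0),f(0,1),f(1,1))
replace slot 3: 2·((-4)+(-2)) − (-5) = -7 → (-4,-2,-7)
replace slot 2: 2·((-4)+(-7)) − (-2) = -20 → (-4,-20,-7)
replace slot 3: 2·((-4)+(-20)) − (-7) = -41 → (-4,-20,-41)

-4,-20,-41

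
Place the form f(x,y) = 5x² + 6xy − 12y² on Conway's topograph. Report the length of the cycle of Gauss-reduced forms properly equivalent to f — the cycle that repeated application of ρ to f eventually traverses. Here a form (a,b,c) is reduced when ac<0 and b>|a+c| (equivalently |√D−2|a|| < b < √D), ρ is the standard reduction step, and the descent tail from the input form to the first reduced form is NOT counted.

D = 276, ⌊√D⌋ = 16
descent: ρ → (-12,-6,5)
descent: ρ → (5,16,-1)  [lands on river]
river: ρ → (-1,16,5)
river: ρ → (5,14,-4)
river: ρ → (-4,10,11)
river: ρ → (11,12,-3)
river: ρ → (-3,12,11)
river: ρ → (11,10,-4)
river: ρ → (-4,14,5)
ρ-cycle length = 8 (tail of 2 descent steps not counted)

8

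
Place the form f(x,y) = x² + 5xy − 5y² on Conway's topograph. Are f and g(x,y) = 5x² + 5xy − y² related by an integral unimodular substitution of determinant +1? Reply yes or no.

D₁ = 45, D₂ = 45
river cycle of f (length 2): (-5, 5, 1), (1, 5, -5)
river cycle of g (length 2): (-1, 5, 5), (5, 5, -1)
cycles differ ⇒ inequivalent

no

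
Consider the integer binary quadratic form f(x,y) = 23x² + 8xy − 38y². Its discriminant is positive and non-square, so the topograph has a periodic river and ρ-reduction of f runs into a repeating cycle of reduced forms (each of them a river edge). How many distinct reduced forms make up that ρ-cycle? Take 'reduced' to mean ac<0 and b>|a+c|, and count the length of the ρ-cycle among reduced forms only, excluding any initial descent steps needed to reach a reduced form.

D = 3560, ⌊√D⌋ = 59
descent: ρ → (-38,-8,23)
descent: ρ → (23,54,-7)  [lands on river]
river: ρ → (-7,58,7)
river: ρ → (7,54,-23)
river: ρ → (-23,38,23)
ρ-cycle length = 4 (tail of 2 descent steps not counted)

4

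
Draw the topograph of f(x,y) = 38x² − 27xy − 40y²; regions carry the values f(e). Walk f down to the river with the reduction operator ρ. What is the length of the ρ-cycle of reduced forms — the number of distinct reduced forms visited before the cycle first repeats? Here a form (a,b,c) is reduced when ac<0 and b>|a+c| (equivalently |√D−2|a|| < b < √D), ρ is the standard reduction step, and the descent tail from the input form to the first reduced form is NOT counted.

D = 6809, ⌊√D⌋ = 82
descent: ρ → (-40,27,38)  [lands on river]
river: ρ → (38,49,-29)
river: ρ → (-29,67,20)
river: ρ → (20,53,-50)
river: ρ → (-50,47,23)
river: ρ → (23,45,-52)
river: ρ → (-52,59,16)
river: ρ → (16,69,-32)
river: ρ → (-32,59,26)
river: ρ → (26,45,-46)
river: ρ → (-46,47,25)
river: ρ → (25,53,-40)
ρ-cycle length = 12 (tail of 1 descent step not counted)

12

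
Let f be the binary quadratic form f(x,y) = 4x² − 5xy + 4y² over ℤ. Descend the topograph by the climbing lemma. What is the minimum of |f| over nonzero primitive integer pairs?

translate: b→3 (≡-5 mod 8), so (4,-5,4)→(4,3,3)
flip: (4,3,3)→(3,-3,4)
translate: b→3 (≡-3 mod 6), so (3,-3,4)→(3,3,4)
reduced (well bottom): (3,3,4) with a≤c, −a<b≤a
well minimum = a = 3

3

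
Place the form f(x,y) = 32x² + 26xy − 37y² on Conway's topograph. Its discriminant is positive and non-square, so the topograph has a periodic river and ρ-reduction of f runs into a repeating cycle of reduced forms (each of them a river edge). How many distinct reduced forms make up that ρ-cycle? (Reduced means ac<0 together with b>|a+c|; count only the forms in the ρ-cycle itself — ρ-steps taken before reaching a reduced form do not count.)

D = 5412, ⌊√D⌋ = 73
river: ρ → (-37,48,21)
river: ρ → (21,36,-49)
river: ρ → (-49,62,8)
river: ρ → (8,66,-33)
river: ρ → (-33,66,8)
river: ρ → (8,62,-49)
river: ρ → (-49,36,21)
river: ρ → (21,48,-37)
river: ρ → (-37,26,32)
river: ρ → (32,38,-31)
river: ρ → (-31,24,39)
river: ρ → (39,54,-16)
river: ρ → (-16,42,57)
river: ρ → (57,72,-1)
river: ρ → (-1,72,57)
river: ρ → (57,42,-16)
river: ρ → (-16,54,39)
river: ρ → (39,24,-31)
river: ρ → (-31,38,32)
river: ρ → (32,26,-37)
ρ-cycle length = 20 (tail of 0 descent steps not counted)

20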